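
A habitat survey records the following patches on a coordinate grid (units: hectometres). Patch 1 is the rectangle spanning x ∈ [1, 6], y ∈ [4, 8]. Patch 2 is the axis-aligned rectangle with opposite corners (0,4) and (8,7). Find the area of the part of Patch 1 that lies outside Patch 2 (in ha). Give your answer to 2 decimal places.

5.00

|Patch 1∩Patch 2|: x∈[1,6], y∈[4,7] → 5·3 = 15.
|Patch 1| = 20.
|Patch 1 ∖ Patch 2| = |Patch 1| − |Patch 1∩Patch 2| = 20 − 15 = 5.00.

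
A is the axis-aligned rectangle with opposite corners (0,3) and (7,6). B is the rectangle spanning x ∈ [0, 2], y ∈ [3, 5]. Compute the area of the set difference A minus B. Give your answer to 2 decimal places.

|A∩B|: x∈[0,2], y∈[3,5] → 2·2 = 4.
|A| = 21.
|A ∖ B| = |A| − |A∩B| = 21 − 4 = 17.00.

17.00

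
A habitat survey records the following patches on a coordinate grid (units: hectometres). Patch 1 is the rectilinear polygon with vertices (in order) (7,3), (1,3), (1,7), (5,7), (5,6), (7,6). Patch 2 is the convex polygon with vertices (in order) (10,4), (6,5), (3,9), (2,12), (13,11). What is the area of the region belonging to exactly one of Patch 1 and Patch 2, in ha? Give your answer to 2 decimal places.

|Patch 1| = 22, |Patch 2| = 54.5, |Patch 1∩Patch 2| = 1.6667.
|Patch 1 △ Patch 2| = |Patch 1| + |Patch 2| − 2·|Patch 1∩Patch 2| = 22 + 54.5 − 3.3333 = 73.17.

73.17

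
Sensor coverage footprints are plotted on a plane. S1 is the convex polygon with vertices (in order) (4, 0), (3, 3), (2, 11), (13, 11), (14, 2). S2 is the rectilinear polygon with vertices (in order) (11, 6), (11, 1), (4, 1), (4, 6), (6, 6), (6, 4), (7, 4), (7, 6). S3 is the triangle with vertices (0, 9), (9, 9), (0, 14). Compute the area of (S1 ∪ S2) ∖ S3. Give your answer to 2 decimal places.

|S1 ∪ S2| = 109.4.
|(S1 ∪ S2) ∩ S3| = 10.15.
|(S1 ∪ S2) ∖ S3| = 109.4 − 10.15 = 99.25.

99.25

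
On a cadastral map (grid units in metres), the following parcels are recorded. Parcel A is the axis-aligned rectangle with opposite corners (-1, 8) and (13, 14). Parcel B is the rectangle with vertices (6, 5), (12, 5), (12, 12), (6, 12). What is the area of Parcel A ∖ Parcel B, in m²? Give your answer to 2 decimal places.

60.00

|Parcel A∩Parcel B|: x∈[6,12], y∈[8,12] → 6·4 = 24.
|Parcel A| = 84.
|Parcel A ∖ Parcel B| = |Parcel A| − |Parcel A∩Parcel B| = 84 − 24 = 60.00.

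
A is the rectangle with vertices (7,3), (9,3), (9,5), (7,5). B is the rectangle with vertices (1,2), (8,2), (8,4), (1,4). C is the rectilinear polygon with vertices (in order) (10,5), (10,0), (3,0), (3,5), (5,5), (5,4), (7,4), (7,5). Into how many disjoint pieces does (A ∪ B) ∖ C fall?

1

(A ∪ B) ∖ C is a single connected region.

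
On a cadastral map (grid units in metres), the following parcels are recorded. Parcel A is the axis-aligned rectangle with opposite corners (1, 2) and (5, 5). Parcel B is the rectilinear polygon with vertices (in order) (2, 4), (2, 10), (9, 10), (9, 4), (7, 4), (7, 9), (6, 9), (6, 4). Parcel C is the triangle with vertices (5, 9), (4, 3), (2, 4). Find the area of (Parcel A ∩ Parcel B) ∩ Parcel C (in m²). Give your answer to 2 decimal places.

The region (Parcel A ∩ Parcel B) ∩ Parcel C is the polygon with vertices (2,4), (2.6,5), (4.333,5), (4.167,4).
By the shoelace formula its area is 1.95.

1.95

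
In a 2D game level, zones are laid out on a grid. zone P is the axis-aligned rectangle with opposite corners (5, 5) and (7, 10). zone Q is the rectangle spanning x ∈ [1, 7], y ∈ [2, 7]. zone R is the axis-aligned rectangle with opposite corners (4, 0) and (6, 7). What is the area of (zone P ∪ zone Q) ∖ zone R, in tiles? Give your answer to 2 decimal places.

26.00

|zone P ∪ zone Q| = 36.
|(zone P ∪ zone Q) ∩ zone R| = 10.
|(zone P ∪ zone Q) ∖ zone R| = 36 − 10 = 26.00.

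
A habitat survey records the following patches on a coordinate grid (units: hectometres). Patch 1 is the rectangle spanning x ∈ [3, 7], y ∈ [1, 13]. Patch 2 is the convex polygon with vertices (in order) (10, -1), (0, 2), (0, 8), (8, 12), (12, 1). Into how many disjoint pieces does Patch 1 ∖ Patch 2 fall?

Patch 1 ∖ Patch 2 splits into 2 disjoint pieces (area 10, area 0.0167).

2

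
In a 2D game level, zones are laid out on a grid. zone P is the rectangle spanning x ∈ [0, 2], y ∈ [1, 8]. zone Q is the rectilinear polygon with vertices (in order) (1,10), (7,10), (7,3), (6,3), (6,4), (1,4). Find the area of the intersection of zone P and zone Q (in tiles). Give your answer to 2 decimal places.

The intersection is the polygon with vertices (2,8), (2,4), (1,4), (1,8).
By the shoelace formula its area is 4.00.

4.00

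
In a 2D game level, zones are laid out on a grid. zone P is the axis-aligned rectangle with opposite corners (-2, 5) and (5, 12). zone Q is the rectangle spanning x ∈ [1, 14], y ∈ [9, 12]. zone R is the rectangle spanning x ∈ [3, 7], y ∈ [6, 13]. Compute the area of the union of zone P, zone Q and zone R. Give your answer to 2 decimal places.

86.00

By inclusion–exclusion:
Individual areas: |zone P| = 49, |zone Q| = 39, |zone R| = 28.
|zone P∩zone Q|: x∈[1,5], y∈[9,12] → 4·3 = 12.
|zone P∩zone R|: x∈[3,5], y∈[6,12] → 2·6 = 12.
|zone Q∩zone R|: x∈[3,7], y∈[9,12] → 4·3 = 12.
|zone P∩zone Q∩zone R| = 6.
|zone P ∪ zone Q ∪ zone R| = 116 − 36 + 6 = 86.00.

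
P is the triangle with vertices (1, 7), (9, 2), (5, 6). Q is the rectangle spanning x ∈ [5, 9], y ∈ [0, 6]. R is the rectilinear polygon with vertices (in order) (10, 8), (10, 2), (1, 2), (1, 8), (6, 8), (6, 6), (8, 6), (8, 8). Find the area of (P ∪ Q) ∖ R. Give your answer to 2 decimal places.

8.00

|P ∪ Q| = 27.
|(P ∪ Q) ∩ R| = 19.
|(P ∪ Q) ∖ R| = 27 − 19 = 8.00.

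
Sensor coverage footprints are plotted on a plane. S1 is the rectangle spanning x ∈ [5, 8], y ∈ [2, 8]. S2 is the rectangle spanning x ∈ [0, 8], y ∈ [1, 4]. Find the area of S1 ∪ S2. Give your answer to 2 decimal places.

36.00

By inclusion–exclusion:
Individual areas: |S1| = 18, |S2| = 24.
|S1∩S2|: x∈[5,8], y∈[2,4] → 3·2 = 6.
|S1 ∪ S2| = 42 − 6 = 36.00.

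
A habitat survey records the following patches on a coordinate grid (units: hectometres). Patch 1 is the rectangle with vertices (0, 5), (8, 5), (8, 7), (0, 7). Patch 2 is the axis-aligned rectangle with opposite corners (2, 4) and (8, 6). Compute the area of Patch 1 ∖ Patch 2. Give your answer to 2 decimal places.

|Patch 1∩Patch 2|: x∈[2,8], y∈[5,6] → 6·1 = 6.
|Patch 1| = 16.
|Patch 1 ∖ Patch 2| = |Patch 1| − |Patch 1∩Patch 2| = 16 − 6 = 10.00.

10.00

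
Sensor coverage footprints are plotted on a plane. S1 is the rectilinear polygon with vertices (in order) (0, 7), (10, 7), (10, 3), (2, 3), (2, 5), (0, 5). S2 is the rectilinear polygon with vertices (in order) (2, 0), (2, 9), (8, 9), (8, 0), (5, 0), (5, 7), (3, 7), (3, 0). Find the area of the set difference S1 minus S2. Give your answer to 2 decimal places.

20.00

|S1| = 36, |S1∩S2| = 16.
|S1 ∖ S2| = |S1| − |S1∩S2| = 36 − 16 = 20.00.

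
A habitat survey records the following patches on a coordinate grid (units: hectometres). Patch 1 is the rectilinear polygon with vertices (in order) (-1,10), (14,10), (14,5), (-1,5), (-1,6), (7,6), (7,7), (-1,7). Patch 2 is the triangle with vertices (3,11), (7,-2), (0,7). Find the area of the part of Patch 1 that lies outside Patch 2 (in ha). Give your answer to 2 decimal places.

|Patch 1| = 67, |Patch 1∩Patch 2| = 11.4583.
|Patch 1 ∖ Patch 2| = |Patch 1| − |Patch 1∩Patch 2| = 67 − 11.4583 = 55.54.

55.54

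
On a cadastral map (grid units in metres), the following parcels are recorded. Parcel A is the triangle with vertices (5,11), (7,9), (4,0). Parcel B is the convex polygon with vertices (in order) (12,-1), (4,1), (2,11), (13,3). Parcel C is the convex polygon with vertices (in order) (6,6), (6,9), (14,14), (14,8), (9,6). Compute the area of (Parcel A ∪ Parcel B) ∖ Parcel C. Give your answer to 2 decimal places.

|Parcel A ∪ Parcel B| = 67.7713.
|(Parcel A ∪ Parcel B) ∩ Parcel C| = 4.1115.
|(Parcel A ∪ Parcel B) ∖ Parcel C| = 67.7713 − 4.1115 = 63.66.

63.66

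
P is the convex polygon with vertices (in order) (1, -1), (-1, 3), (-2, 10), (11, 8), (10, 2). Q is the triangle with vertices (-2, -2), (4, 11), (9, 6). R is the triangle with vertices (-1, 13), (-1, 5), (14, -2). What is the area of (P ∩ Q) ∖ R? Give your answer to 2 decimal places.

20.49

|P ∩ Q| = 41.4145.
|(P ∩ Q) ∩ R| = 20.9223.
|(P ∩ Q) ∖ R| = 41.4145 − 20.9223 = 20.49.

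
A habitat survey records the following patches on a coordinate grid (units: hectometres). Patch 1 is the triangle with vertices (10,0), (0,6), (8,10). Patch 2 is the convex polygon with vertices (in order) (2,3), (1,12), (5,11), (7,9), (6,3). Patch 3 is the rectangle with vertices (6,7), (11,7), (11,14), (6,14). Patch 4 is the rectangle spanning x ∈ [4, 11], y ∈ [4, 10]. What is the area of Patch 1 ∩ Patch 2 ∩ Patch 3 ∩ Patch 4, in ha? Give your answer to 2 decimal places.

1.83

The intersection is the polygon with vertices (7,9), (6.667,7), (6,7), (6,9), (6.667,9.333).
By the shoelace formula its area is 1.83.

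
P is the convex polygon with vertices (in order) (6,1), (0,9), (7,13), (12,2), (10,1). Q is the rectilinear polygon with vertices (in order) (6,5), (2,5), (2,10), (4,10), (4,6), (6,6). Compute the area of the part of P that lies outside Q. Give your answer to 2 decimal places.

|P| = 77.5, |P∩Q| = 11.3333.
|P ∖ Q| = |P| − |P∩Q| = 77.5 − 11.3333 = 66.17.

66.17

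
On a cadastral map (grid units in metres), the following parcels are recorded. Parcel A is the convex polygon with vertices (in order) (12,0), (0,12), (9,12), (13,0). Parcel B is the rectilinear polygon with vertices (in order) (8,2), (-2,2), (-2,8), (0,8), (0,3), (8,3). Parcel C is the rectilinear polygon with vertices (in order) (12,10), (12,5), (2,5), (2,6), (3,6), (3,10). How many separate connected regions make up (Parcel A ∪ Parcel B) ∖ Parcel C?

3

(Parcel A ∪ Parcel B) ∖ Parcel C splits into 3 disjoint pieces (area 17.1667, area 13.3333, area 20).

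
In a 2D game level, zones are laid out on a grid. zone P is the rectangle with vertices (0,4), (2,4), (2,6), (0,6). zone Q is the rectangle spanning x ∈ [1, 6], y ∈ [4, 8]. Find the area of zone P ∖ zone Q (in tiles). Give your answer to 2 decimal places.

|zone P∩zone Q|: x∈[1,2], y∈[4,6] → 1·2 = 2.
|zone P| = 4.
|zone P ∖ zone Q| = |zone P| − |zone P∩zone Q| = 4 − 2 = 2.00.

2.00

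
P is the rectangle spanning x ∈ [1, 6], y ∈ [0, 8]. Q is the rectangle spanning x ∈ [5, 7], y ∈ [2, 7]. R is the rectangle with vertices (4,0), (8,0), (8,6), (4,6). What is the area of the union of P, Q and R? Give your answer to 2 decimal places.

By inclusion–exclusion:
Individual areas: |P| = 40, |Q| = 10, |R| = 24.
|P∩Q|: x∈[5,6], y∈[2,7] → 1·5 = 5.
|P∩R|: x∈[4,6], y∈[0,6] → 2·6 = 12.
|Q∩R|: x∈[5,7], y∈[2,6] → 2·4 = 8.
|P∩Q∩R| = 4.
|P ∪ Q ∪ R| = 74 − 25 + 4 = 53.00.

53.00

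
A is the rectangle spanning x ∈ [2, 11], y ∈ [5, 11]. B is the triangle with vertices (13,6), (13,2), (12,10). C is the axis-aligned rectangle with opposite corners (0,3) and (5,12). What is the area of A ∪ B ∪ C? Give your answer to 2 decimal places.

By inclusion–exclusion:
Individual areas: |A| = 54, |B| = 2, |C| = 45.
|A∩B| = 0.
|A∩C|: x∈[2,5], y∈[5,11] → 3·6 = 18.
|B∩C| = 0.
|A∩B∩C| = 0.
|A ∪ B ∪ C| = 101 − 18 + 0 = 83.00.

83.00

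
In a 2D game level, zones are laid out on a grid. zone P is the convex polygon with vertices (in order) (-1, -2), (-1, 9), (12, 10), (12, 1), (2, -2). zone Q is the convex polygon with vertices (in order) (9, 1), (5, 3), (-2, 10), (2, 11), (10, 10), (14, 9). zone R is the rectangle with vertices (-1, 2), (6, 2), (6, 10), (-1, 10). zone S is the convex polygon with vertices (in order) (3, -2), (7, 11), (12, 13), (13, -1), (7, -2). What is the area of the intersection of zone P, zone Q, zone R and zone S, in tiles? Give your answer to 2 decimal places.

The intersection is the polygon with vertices (4.647,3.353), (6,7.75), (6,2.5), (5,3).
By the shoelace formula its area is 3.64.

3.64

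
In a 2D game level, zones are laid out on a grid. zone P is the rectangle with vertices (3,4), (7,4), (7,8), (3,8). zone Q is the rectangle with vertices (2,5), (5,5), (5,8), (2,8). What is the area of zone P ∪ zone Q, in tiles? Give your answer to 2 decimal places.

19.00

By inclusion–exclusion:
Individual areas: |zone P| = 16, |zone Q| = 9.
|zone P∩zone Q|: x∈[3,5], y∈[5,8] → 2·3 = 6.
|zone P ∪ zone Q| = 25 − 6 = 19.00.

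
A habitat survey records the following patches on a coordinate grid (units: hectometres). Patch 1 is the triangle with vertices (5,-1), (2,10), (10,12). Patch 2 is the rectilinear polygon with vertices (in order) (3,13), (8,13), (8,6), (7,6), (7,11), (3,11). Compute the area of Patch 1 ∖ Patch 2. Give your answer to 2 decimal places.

41.62

|Patch 1| = 47, |Patch 1∩Patch 2| = 5.3769.
|Patch 1 ∖ Patch 2| = |Patch 1| − |Patch 1∩Patch 2| = 47 − 5.3769 = 41.62.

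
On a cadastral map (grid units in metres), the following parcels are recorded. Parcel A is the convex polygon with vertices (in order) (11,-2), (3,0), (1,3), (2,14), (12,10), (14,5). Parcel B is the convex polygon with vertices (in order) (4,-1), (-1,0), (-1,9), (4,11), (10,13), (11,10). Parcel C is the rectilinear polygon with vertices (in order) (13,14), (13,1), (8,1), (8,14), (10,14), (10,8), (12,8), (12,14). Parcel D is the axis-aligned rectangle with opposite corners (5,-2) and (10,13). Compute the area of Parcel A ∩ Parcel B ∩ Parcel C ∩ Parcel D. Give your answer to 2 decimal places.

The intersection is the polygon with vertices (10,8.429), (8,5.286), (8,11.6), (10,10.8).
By the shoelace formula its area is 8.69.

8.69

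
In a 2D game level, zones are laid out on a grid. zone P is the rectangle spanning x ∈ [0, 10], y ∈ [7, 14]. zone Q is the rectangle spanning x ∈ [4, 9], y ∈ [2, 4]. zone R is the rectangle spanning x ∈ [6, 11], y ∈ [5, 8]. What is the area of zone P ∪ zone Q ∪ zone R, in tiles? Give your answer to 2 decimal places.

By inclusion–exclusion:
Individual areas: |zone P| = 70, |zone Q| = 10, |zone R| = 15.
|zone P∩zone Q| = 0 (no overlap).
|zone P∩zone R|: x∈[6,10], y∈[7,8] → 4·1 = 4.
|zone Q∩zone R| = 0 (no overlap).
|zone P∩zone Q∩zone R| = 0.
|zone P ∪ zone Q ∪ zone R| = 95 − 4 + 0 = 91.00.

91.00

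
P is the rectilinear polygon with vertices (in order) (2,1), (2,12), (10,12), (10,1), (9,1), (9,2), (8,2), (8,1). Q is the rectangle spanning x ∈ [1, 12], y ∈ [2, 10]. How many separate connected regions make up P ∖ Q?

P ∖ Q splits into 3 disjoint pieces (area 6, area 16, area 1).

3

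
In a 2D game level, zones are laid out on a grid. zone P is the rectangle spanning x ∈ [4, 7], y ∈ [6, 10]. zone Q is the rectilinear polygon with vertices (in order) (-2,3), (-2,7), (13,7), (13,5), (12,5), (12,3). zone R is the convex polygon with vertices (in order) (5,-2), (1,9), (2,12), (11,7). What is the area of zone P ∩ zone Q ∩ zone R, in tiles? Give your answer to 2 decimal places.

The intersection is the polygon with vertices (4,6), (4,7), (7,7), (7,6).
By the shoelace formula its area is 3.00.

3.00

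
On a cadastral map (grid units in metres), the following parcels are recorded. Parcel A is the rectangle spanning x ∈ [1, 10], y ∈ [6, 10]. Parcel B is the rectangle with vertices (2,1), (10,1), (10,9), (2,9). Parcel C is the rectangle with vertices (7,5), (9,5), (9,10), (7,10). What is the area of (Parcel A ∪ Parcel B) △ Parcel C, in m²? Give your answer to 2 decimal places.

66.00

|Parcel A ∪ Parcel B| = 76.
|(Parcel A ∪ Parcel B) ∩ Parcel C| = 10.
|(Parcel A ∪ Parcel B) △ Parcel C| = 76 + 10 − 20 = 66.00.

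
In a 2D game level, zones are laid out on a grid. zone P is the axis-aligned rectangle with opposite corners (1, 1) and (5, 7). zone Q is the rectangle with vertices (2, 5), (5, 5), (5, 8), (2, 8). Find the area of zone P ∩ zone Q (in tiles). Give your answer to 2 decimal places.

6.00

|zone P∩zone Q|: x∈[2,5], y∈[5,7] → 3·2 = 6.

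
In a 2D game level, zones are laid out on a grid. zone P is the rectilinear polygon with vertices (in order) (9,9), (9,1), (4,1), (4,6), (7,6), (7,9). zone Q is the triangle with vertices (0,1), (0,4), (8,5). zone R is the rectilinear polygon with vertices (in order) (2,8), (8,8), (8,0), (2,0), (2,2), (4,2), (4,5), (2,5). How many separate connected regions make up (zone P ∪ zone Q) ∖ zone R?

(zone P ∪ zone Q) ∖ zone R splits into 2 disjoint pieces (area 9, area 9).

2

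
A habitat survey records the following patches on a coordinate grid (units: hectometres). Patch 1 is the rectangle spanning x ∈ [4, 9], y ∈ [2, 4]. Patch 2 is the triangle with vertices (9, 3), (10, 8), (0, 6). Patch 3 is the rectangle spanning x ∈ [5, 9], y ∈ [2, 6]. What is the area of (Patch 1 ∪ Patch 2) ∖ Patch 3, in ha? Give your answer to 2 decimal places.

16.67

|Patch 1 ∪ Patch 2| = 32.5.
|(Patch 1 ∪ Patch 2) ∩ Patch 3| = 15.8333.
|(Patch 1 ∪ Patch 2) ∖ Patch 3| = 32.5 − 15.8333 = 16.67.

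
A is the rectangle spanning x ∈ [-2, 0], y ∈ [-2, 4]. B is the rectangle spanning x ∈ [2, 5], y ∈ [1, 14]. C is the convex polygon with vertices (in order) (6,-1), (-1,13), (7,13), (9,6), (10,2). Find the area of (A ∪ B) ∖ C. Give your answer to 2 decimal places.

|A ∪ B| = 51.
|(A ∪ B) ∩ C| = 27.
|(A ∪ B) ∖ C| = 51 − 27 = 24.00.

24.00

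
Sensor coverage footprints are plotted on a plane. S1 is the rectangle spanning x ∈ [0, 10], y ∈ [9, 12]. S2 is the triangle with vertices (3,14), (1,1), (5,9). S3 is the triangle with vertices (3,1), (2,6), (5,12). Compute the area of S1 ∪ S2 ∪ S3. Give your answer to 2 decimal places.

45.61

By inclusion–exclusion:
Individual areas: |S1| = 30, |S2| = 18, |S3| = 10.5.
|S1∩S2| = 5.8154.
|S1∩S3| = 1.4318.
|S2∩S3| = 6.6339.
|S1∩S2∩S3| = 0.9943.
|S1 ∪ S2 ∪ S3| = 58.5 − 13.8811 + 0.9943 = 45.61.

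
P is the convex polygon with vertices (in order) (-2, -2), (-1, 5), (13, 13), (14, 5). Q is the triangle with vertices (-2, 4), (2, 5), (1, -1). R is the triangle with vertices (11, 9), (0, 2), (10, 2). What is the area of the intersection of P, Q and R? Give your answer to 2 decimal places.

The intersection is the polygon with vertices (1.5,2), (0,2), (1.678,3.068).
By the shoelace formula its area is 0.80.

0.80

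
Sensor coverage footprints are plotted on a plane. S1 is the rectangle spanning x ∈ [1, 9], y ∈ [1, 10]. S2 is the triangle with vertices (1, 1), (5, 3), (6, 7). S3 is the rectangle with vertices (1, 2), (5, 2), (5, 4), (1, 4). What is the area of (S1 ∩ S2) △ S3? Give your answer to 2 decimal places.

|S1 ∩ S2| = 7.
|(S1 ∩ S2) ∩ S3| = 3.6667.
|(S1 ∩ S2) △ S3| = 7 + 8 − 7.3333 = 7.67.

7.67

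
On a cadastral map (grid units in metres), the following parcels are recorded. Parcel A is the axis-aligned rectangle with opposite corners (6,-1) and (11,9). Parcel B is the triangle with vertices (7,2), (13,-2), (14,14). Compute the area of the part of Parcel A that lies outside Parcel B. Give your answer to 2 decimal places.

30.95

|Parcel A| = 50, |Parcel A∩Parcel B| = 19.0476.
|Parcel A ∖ Parcel B| = |Parcel A| − |Parcel A∩Parcel B| = 50 − 19.0476 = 30.95.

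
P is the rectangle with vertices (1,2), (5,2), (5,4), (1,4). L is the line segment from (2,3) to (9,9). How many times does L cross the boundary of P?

1

The segment meets the boundary at (3.167,4).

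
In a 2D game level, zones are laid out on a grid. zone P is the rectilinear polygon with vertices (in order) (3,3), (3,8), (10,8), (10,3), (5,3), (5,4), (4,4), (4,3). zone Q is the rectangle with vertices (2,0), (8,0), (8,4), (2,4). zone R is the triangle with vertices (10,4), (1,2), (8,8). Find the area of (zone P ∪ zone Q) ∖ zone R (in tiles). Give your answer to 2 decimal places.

34.32

|zone P ∪ zone Q| = 54.
|(zone P ∪ zone Q) ∩ zone R| = 19.6825.
|(zone P ∪ zone Q) ∖ zone R| = 54 − 19.6825 = 34.32.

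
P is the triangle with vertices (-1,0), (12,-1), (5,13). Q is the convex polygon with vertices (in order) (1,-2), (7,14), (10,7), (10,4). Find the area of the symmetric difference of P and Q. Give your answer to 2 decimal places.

|P| = 87.5, |Q| = 58.5, |P∩Q| = 40.8383.
|P △ Q| = |P| + |Q| − 2·|P∩Q| = 87.5 + 58.5 − 81.6766 = 64.32.

64.32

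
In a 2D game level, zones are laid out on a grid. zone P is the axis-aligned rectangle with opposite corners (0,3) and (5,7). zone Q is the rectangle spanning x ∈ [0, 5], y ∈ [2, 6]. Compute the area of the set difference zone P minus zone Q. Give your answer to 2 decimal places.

5.00

|zone P∩zone Q|: x∈[0,5], y∈[3,6] → 5·3 = 15.
|zone P| = 20.
|zone P ∖ zone Q| = |zone P| − |zone P∩zone Q| = 20 − 15 = 5.00.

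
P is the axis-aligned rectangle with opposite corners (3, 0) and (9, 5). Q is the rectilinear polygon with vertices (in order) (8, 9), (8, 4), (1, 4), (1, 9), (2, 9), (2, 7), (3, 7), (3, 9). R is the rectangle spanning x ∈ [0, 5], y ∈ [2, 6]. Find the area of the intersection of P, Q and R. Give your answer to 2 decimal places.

The intersection is the polygon with vertices (5,5), (5,4), (3,4), (3,5).
By the shoelace formula its area is 2.00.

2.00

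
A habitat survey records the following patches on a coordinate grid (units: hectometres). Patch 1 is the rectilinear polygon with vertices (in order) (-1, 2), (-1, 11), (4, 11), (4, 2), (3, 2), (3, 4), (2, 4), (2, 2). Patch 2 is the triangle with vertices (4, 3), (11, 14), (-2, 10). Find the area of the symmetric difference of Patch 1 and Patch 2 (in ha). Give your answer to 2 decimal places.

51.22

|Patch 1| = 43, |Patch 2| = 57.5, |Patch 1∩Patch 2| = 24.6378.
|Patch 1 △ Patch 2| = |Patch 1| + |Patch 2| − 2·|Patch 1∩Patch 2| = 43 + 57.5 − 49.2756 = 51.22.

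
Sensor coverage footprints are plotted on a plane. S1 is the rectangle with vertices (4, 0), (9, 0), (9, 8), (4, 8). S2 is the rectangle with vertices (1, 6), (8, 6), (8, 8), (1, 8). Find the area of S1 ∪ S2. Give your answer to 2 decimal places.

46.00

By inclusion–exclusion:
Individual areas: |S1| = 40, |S2| = 14.
|S1∩S2|: x∈[4,8], y∈[6,8] → 4·2 = 8.
|S1 ∪ S2| = 54 − 8 = 46.00.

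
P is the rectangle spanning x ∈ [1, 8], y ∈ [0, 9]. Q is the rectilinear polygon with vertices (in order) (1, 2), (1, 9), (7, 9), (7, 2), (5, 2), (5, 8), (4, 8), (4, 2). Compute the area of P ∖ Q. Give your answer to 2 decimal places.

|P| = 63, |P∩Q| = 36.
|P ∖ Q| = |P| − |P∩Q| = 63 − 36 = 27.00.

27.00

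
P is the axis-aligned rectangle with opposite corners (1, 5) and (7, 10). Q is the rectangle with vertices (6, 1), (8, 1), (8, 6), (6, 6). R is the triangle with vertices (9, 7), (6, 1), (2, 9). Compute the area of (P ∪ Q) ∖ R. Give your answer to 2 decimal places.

21.57

|P ∪ Q| = 39.
|(P ∪ Q) ∩ R| = 17.4286.
|(P ∪ Q) ∖ R| = 39 − 17.4286 = 21.57.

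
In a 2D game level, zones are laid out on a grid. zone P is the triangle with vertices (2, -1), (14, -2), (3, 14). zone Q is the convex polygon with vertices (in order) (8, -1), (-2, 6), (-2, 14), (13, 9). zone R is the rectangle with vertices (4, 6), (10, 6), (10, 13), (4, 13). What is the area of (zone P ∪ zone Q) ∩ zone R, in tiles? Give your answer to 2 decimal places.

30.13

The region (zone P ∪ zone Q) ∩ zone R is the polygon with vertices (4.487,11.838), (10,10), (10,6), (4,6), (4,12.546).
By the shoelace formula its area is 30.13.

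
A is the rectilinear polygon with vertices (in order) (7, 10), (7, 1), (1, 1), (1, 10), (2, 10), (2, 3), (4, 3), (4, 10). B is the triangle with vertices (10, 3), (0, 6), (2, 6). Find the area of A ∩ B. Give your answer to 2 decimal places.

1.46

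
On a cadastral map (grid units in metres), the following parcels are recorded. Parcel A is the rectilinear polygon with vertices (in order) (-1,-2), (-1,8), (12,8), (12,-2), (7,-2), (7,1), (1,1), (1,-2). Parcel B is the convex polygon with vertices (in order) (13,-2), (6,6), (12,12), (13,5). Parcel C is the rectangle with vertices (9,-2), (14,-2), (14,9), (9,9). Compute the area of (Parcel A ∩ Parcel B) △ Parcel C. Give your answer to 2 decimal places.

42.71

|Parcel A ∩ Parcel B| = 30.5714.
|(Parcel A ∩ Parcel B) ∩ Parcel C| = 21.4286.
|(Parcel A ∩ Parcel B) △ Parcel C| = 30.5714 + 55 − 42.8571 = 42.71.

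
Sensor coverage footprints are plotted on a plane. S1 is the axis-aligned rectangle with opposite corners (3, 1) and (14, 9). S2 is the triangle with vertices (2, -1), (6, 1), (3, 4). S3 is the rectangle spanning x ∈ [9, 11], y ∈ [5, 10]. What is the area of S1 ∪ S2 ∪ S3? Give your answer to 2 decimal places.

By inclusion–exclusion:
Individual areas: |S1| = 88, |S2| = 9, |S3| = 10.
|S1∩S2| = 4.5.
|S1∩S3|: x∈[9,11], y∈[5,9] → 2·4 = 8.
|S2∩S3| = 0.
|S1∩S2∩S3| = 0.
|S1 ∪ S2 ∪ S3| = 107 − 12.5 + 0 = 94.50.

94.50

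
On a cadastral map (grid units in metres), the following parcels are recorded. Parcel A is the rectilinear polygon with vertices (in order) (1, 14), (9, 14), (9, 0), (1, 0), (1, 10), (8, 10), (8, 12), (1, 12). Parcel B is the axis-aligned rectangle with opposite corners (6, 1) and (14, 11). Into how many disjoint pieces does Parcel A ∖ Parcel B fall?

2

Parcel A ∖ Parcel B splits into 2 disjoint pieces (area 17, area 53).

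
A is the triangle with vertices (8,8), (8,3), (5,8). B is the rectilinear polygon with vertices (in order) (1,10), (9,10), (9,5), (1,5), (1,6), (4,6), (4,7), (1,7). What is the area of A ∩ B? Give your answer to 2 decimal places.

6.30

The intersection is the polygon with vertices (8,5), (6.8,5), (5,8), (8,8).
By the shoelace formula its area is 6.30.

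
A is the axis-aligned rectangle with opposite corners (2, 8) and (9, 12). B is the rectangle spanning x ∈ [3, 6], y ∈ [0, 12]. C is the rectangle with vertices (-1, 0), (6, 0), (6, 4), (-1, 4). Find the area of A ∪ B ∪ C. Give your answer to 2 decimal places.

By inclusion–exclusion:
Individual areas: |A| = 28, |B| = 36, |C| = 28.
|A∩B|: x∈[3,6], y∈[8,12] → 3·4 = 12.
|A∩C| = 0 (no overlap).
|B∩C|: x∈[3,6], y∈[0,4] → 3·4 = 12.
|A∩B∩C| = 0.
|A ∪ B ∪ C| = 92 − 24 + 0 = 68.00.

68.00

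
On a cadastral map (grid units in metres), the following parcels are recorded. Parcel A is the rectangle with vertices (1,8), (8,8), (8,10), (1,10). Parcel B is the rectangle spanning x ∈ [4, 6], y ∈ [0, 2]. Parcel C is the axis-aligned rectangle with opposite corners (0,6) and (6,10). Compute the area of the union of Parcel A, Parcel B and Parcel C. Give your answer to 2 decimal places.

By inclusion–exclusion:
Individual areas: |Parcel A| = 14, |Parcel B| = 4, |Parcel C| = 24.
|Parcel A∩Parcel B| = 0 (no overlap).
|Parcel A∩Parcel C|: x∈[1,6], y∈[8,10] → 5·2 = 10.
|Parcel B∩Parcel C| = 0 (no overlap).
|Parcel A∩Parcel B∩Parcel C| = 0.
|Parcel A ∪ Parcel B ∪ Parcel C| = 42 − 10 + 0 = 32.00.

32.00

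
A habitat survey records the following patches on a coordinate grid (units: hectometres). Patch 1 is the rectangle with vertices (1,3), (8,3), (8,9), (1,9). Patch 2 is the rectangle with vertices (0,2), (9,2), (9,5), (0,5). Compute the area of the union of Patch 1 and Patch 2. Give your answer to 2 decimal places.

By inclusion–exclusion:
Individual areas: |Patch 1| = 42, |Patch 2| = 27.
|Patch 1∩Patch 2|: x∈[1,8], y∈[3,5] → 7·2 = 14.
|Patch 1 ∪ Patch 2| = 69 − 14 = 55.00.

55.00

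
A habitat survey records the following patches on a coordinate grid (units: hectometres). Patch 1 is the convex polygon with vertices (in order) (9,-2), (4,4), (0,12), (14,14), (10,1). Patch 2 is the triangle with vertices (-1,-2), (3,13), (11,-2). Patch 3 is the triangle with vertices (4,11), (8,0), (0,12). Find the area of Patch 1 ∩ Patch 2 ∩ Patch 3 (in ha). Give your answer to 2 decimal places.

The intersection is the polygon with vertices (2.562,11.359), (4,11), (8,0), (1.952,9.071).
By the shoelace formula its area is 16.87.

16.87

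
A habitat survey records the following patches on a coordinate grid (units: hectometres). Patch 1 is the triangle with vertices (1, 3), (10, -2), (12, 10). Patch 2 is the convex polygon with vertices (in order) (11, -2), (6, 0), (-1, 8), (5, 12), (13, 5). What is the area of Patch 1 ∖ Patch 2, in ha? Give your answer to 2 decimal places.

9.12

|Patch 1| = 59, |Patch 1∩Patch 2| = 49.8797.
|Patch 1 ∖ Patch 2| = |Patch 1| − |Patch 1∩Patch 2| = 59 − 49.8797 = 9.12.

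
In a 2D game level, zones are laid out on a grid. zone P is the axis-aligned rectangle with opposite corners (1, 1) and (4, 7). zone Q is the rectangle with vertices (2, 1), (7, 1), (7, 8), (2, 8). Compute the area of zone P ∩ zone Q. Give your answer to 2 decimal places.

|zone P∩zone Q|: x∈[2,4], y∈[1,7] → 2·6 = 12.

12.00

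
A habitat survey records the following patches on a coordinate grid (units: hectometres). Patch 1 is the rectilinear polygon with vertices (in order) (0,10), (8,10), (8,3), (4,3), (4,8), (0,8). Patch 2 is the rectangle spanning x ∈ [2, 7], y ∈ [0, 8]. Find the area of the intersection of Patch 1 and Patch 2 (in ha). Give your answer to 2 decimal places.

15.00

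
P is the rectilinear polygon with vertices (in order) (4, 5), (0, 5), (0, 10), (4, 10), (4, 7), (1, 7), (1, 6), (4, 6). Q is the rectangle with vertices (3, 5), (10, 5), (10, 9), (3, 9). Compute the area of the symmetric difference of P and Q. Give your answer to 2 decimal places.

39.00

|P| = 17, |Q| = 28, |P∩Q| = 3.
|P △ Q| = |P| + |Q| − 2·|P∩Q| = 17 + 28 − 6 = 39.00.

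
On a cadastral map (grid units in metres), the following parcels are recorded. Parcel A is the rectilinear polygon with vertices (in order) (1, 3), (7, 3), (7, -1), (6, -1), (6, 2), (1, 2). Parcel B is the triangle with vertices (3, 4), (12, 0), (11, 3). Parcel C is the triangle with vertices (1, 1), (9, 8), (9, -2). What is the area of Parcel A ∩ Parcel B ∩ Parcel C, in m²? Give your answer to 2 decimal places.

0.68

The intersection is the polygon with vertices (7,2.222), (5.25,3), (7,3).
By the shoelace formula its area is 0.68.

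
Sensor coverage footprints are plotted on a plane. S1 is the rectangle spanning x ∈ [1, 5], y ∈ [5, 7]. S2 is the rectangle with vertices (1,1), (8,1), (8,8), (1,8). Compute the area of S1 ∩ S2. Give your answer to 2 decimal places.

|S1∩S2|: x∈[1,5], y∈[5,7] → 4·2 = 8.

8.00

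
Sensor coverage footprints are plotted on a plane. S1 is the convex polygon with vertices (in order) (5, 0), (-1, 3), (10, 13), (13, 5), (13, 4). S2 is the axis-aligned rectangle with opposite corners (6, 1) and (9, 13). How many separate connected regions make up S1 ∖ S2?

2

S1 ∖ S2 splits into 2 disjoint pieces (area 34.2727, area 27.5455).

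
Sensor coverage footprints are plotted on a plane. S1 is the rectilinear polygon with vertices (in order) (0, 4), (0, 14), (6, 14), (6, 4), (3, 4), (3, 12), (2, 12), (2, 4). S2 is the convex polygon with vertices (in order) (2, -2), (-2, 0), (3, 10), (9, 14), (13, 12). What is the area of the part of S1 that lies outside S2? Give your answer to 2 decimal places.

|S1| = 52, |S1∩S2| = 25.
|S1 ∖ S2| = |S1| − |S1∩S2| = 52 − 25 = 27.00.

27.00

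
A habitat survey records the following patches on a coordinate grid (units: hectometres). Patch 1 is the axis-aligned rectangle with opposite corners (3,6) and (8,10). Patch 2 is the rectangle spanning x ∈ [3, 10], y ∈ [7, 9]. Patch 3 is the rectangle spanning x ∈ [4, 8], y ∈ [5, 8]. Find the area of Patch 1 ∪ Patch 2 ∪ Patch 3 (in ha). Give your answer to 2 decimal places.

28.00

By inclusion–exclusion:
Individual areas: |Patch 1| = 20, |Patch 2| = 14, |Patch 3| = 12.
|Patch 1∩Patch 2|: x∈[3,8], y∈[7,9] → 5·2 = 10.
|Patch 1∩Patch 3|: x∈[4,8], y∈[6,8] → 4·2 = 8.
|Patch 2∩Patch 3|: x∈[4,8], y∈[7,8] → 4·1 = 4.
|Patch 1∩Patch 2∩Patch 3| = 4.
|Patch 1 ∪ Patch 2 ∪ Patch 3| = 46 − 22 + 4 = 28.00.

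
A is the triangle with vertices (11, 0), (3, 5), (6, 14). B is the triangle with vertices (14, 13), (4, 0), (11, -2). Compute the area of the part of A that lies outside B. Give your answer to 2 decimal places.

|A| = 43.5, |A∩B| = 11.4103.
|A ∖ B| = |A| − |A∩B| = 43.5 − 11.4103 = 32.09.

32.09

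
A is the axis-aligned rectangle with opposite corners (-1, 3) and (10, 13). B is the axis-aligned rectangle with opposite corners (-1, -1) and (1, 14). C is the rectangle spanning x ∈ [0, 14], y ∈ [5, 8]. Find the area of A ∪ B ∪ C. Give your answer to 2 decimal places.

132.00

By inclusion–exclusion:
Individual areas: |A| = 110, |B| = 30, |C| = 42.
|A∩B|: x∈[-1,1], y∈[3,13] → 2·10 = 20.
|A∩C|: x∈[0,10], y∈[5,8] → 10·3 = 30.
|B∩C|: x∈[0,1], y∈[5,8] → 1·3 = 3.
|A∩B∩C| = 3.
|A ∪ B ∪ C| = 182 − 53 + 3 = 132.00.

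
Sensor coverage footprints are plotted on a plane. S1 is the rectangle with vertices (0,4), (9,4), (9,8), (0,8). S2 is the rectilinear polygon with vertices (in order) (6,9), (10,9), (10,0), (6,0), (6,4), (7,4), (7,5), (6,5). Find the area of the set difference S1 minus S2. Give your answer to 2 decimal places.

25.00

|S1| = 36, |S1∩S2| = 11.
|S1 ∖ S2| = |S1| − |S1∩S2| = 36 − 11 = 25.00.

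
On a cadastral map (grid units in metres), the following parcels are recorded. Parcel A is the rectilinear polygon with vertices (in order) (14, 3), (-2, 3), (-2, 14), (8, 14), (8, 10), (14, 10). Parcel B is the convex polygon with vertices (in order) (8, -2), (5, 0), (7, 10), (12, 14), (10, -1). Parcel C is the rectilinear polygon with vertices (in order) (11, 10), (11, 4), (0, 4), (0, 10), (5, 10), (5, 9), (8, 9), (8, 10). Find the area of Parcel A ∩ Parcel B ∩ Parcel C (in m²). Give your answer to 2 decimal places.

The intersection is the polygon with vertices (6.8,9), (8,9), (8,10), (11,10), (11,6.5), (10.667,4), (5.8,4).
By the shoelace formula its area is 26.08.

26.08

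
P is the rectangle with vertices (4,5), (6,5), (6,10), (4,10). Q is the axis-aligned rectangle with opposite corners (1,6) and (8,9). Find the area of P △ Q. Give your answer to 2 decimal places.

19.00

|P∩Q|: x∈[4,6], y∈[6,9] → 2·3 = 6.
|P △ Q| = |P| + |Q| − 2·|P∩Q| = 10 + 21 − 12 = 19.00.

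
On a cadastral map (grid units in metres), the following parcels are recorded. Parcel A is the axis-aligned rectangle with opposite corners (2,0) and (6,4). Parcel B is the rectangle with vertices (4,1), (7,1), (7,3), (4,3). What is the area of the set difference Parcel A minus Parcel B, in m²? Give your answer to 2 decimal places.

12.00

|Parcel A∩Parcel B|: x∈[4,6], y∈[1,3] → 2·2 = 4.
|Parcel A| = 16.
|Parcel A ∖ Parcel B| = |Parcel A| − |Parcel A∩Parcel B| = 16 − 4 = 12.00.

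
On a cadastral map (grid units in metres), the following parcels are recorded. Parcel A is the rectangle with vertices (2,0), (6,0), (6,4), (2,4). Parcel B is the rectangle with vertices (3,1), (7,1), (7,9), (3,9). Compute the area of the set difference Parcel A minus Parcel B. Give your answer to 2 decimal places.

7.00

|Parcel A∩Parcel B|: x∈[3,6], y∈[1,4] → 3·3 = 9.
|Parcel A| = 16.
|Parcel A ∖ Parcel B| = |Parcel A| − |Parcel A∩Parcel B| = 16 − 9 = 7.00.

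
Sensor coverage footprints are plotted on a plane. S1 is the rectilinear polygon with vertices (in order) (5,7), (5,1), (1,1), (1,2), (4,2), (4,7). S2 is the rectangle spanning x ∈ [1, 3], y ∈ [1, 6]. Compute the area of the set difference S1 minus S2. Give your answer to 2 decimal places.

|S1| = 9, |S1∩S2| = 2.
|S1 ∖ S2| = |S1| − |S1∩S2| = 9 − 2 = 7.00.

7.00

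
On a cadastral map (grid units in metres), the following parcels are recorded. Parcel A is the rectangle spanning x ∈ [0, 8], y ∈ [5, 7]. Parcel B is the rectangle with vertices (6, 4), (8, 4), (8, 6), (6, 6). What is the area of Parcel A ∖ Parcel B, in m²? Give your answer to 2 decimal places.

14.00

|Parcel A∩Parcel B|: x∈[6,8], y∈[5,6] → 2·1 = 2.
|Parcel A| = 16.
|Parcel A ∖ Parcel B| = |Parcel A| − |Parcel A∩Parcel B| = 16 − 2 = 14.00.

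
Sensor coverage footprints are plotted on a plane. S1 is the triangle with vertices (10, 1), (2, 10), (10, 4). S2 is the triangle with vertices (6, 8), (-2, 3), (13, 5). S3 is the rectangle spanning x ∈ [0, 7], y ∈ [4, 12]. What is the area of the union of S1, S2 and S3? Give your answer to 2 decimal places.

74.06

By inclusion–exclusion:
Individual areas: |S1| = 12, |S2| = 29.5, |S3| = 56.
|S1∩S2| = 5.4762.
|S1∩S3| = 4.6875.
|S2∩S3| = 16.3857.
|S1∩S2∩S3| = 3.1096.
|S1 ∪ S2 ∪ S3| = 97.5 − 26.5494 + 3.1096 = 74.06.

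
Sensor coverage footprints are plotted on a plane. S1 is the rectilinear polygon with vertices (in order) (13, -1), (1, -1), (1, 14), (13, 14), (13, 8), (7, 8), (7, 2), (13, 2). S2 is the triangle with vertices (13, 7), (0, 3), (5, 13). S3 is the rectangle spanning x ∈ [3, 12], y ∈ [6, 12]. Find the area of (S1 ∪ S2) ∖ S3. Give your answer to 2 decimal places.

102.54

|S1 ∪ S2| = 155.7179.
|(S1 ∪ S2) ∩ S3| = 53.1795.
|(S1 ∪ S2) ∖ S3| = 155.7179 − 53.1795 = 102.54.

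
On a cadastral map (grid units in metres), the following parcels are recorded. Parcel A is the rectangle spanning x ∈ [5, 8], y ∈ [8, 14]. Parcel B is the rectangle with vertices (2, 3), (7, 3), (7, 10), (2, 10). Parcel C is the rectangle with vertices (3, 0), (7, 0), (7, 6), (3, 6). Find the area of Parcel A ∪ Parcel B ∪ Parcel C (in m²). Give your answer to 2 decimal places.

61.00

By inclusion–exclusion:
Individual areas: |Parcel A| = 18, |Parcel B| = 35, |Parcel C| = 24.
|Parcel A∩Parcel B|: x∈[5,7], y∈[8,10] → 2·2 = 4.
|Parcel A∩Parcel C| = 0 (no overlap).
|Parcel B∩Parcel C|: x∈[3,7], y∈[3,6] → 4·3 = 12.
|Parcel A∩Parcel B∩Parcel C| = 0.
|Parcel A ∪ Parcel B ∪ Parcel C| = 77 − 16 + 0 = 61.00.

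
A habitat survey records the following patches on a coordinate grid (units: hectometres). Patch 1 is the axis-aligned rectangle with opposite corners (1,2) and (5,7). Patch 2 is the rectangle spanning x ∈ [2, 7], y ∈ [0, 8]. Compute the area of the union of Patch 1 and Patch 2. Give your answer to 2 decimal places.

By inclusion–exclusion:
Individual areas: |Patch 1| = 20, |Patch 2| = 40.
|Patch 1∩Patch 2|: x∈[2,5], y∈[2,7] → 3·5 = 15.
|Patch 1 ∪ Patch 2| = 60 − 15 = 45.00.

45.00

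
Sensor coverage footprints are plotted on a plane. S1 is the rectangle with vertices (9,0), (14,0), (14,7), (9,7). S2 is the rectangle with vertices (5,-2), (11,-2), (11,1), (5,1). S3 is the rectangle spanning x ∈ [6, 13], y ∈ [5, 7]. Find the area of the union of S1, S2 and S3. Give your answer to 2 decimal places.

57.00

By inclusion–exclusion:
Individual areas: |S1| = 35, |S2| = 18, |S3| = 14.
|S1∩S2|: x∈[9,11], y∈[0,1] → 2·1 = 2.
|S1∩S3|: x∈[9,13], y∈[5,7] → 4·2 = 8.
|S2∩S3| = 0 (no overlap).
|S1∩S2∩S3| = 0.
|S1 ∪ S2 ∪ S3| = 67 − 10 + 0 = 57.00.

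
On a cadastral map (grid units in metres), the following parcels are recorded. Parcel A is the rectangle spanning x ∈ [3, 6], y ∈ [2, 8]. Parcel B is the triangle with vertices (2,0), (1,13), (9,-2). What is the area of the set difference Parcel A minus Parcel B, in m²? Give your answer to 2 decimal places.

5.10

|Parcel A| = 18, |Parcel A∩Parcel B| = 12.8958.
|Parcel A ∖ Parcel B| = |Parcel A| − |Parcel A∩Parcel B| = 18 − 12.8958 = 5.10.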